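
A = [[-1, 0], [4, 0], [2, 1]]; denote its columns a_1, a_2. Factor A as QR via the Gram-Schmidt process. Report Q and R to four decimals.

Q = [[-0.2182, 0.1059], [0.8729, -0.4234], [0.4364, 0.8997]], R = [[4.5826, 0.4364], [0.0000, 0.8997]]

a_1 = (-1, 4, 2); ‖a_1‖ = 4.5826, so q_1 = (-0.2182, 0.8729, 0.4364).
q_1·a_2 = (-0.2182)·0 + 0.8729·0 + 0.4364·1 = 0.4364.
u_2 = a_2 − 0.4364·q_1 = (0.0952, -0.3810, 0.8095).
‖u_2‖ = 0.8997, so q_2 = (0.1059, -0.4234, 0.8997).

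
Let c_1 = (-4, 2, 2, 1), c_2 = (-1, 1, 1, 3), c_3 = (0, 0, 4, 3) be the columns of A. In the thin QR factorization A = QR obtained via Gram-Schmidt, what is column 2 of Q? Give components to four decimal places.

e_2 = (0.2840, 0.0448, 0.0448, 0.9567)

e_1 = c_1/‖c_1‖ = (-4, 2, 2, 1)/5.0000 = (-0.8000, 0.4000, 0.4000, 0.2000).
r_{12} = e_1·c_2 = 2.2000.
u_2 = c_2 − 2.2000·e_1 = (0.7600, 0.1200, 0.1200, 2.5600).
‖u_2‖ = 2.6758, so e_2 = (0.2840, 0.0448, 0.0448, 0.9567).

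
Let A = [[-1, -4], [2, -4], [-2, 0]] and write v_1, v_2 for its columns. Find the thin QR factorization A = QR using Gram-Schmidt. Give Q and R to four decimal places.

Q = [[-0.3333, -0.8085], [0.6667, -0.5659], [-0.6667, -0.1617]], R = [[3.0000, -1.3333], [0.0000, 5.4975]]

v_1 = (-1, 2, -2); ‖v_1‖ = 3.0000, so e_1 = (-0.3333, 0.6667, -0.6667).
e_1·v_2 = (-0.3333)·(-4) + 0.6667·(-4) + (-0.6667)·0 = -1.3333.
u_2 = v_2 + 1.3333·e_1 = (-4.4444, -3.1111, -0.8889).
‖u_2‖ = 5.4975, so e_2 = (-0.8085, -0.5659, -0.1617).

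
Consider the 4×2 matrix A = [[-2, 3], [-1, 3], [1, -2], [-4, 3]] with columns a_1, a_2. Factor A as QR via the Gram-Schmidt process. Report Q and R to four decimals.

q_1 = a_1/‖a_1‖ = (-2, -1, 1, -4)/4.6904 = (-0.4264, -0.2132, 0.2132, -0.8528).
r_{12} = q_1·a_2 = -4.9036.
u_2 = a_2 + 4.9036·q_1 = (0.9091, 1.9545, -0.9545, -1.1818).
‖u_2‖ = 2.6371, so q_2 = (0.3447, 0.7412, -0.3620, -0.4481).

Q = [[-0.4264, 0.3447], [-0.2132, 0.7412], [0.2132, -0.3620], [-0.8528, -0.4481]], R = [[4.6904, -4.9036], [0.0000, 2.6371]]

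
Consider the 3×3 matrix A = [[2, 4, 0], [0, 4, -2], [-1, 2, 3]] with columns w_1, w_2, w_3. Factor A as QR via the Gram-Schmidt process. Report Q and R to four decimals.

Q = [[0.8944, 0.2981, 0.3333], [0.0000, 0.7454, -0.6667], [-0.4472, 0.5963, 0.6667]], R = [[2.2361, 2.6833, -1.3416], [0.0000, 5.3666, 0.2981], [0.0000, 0.0000, 3.3333]]

w_1 = (2, 0, -1); ‖w_1‖ = 2.2361, so e_1 = (0.8944, 0.0000, -0.4472).
e_1·w_2 = 0.8944·4 + 0.0000·4 + (-0.4472)·2 = 2.6833.
u_2 = w_2 − 2.6833·e_1 = (1.6000, 4.0000, 3.2000).
‖u_2‖ = 5.3666, so e_2 = (0.2981, 0.7454, 0.5963).
e_1·w_3 = 0.8944·0 + 0.0000·(-2) + (-0.4472)·3 = -1.3416; e_2·w_3 = 0.2981·0 + 0.7454·(-2) + 0.5963·3 = 0.2981.
u_3 = w_3 + 1.3416·e_1 − 0.2981·e_2 = (1.1111, -2.2222, 2.2222).
‖u_3‖ = 3.3333, so e_3 = (0.3333, -0.6667, 0.6667).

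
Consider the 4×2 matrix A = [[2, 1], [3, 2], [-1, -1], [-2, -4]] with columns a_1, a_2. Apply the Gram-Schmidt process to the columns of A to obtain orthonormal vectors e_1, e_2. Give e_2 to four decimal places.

e_1 = a_1/‖a_1‖ = (2, 3, -1, -2)/4.2426 = (0.4714, 0.7071, -0.2357, -0.4714).
r_{12} = e_1·a_2 = 4.0069.
u_2 = a_2 − 4.0069·e_1 = (-0.8889, -0.8333, -0.0556, -2.1111).
‖u_2‖ = 2.4381, so e_2 = (-0.3646, -0.3418, -0.0228, -0.8659).

e_2 = (-0.3646, -0.3418, -0.0228, -0.8659)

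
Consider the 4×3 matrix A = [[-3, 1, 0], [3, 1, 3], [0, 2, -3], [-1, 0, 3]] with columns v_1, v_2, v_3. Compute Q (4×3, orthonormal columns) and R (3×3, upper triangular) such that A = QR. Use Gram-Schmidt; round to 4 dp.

v_1 = (-3, 3, 0, -1); ‖v_1‖ = 4.3589, so q_1 = (-0.6882, 0.6882, 0.0000, -0.2294).
q_1·v_2 = (-0.6882)·1 + 0.6882·1 + 0.0000·2 + (-0.2294)·0 = 0.0000.
u_2 = v_2 + 0.0000·q_1 = (1.0000, 1.0000, 2.0000, 0.0000).
‖u_2‖ = 2.4495, so q_2 = (0.4082, 0.4082, 0.8165, 0.0000).
q_1·v_3 = (-0.6882)·0 + 0.6882·3 + 0.0000·(-3) + (-0.2294)·3 = 1.3765; q_2·v_3 = 0.4082·0 + 0.4082·3 + 0.8165·(-3) + 0.0000·3 = -1.2247.
u_3 = v_3 − 1.3765·q_1 + 1.2247·q_2 = (1.4474, 2.5526, -2.0000, 3.3158).
‖u_3‖ = 4.8585, so q_3 = (0.2979, 0.5254, -0.4116, 0.6825).

Q = [[-0.6882, 0.4082, 0.2979], [0.6882, 0.4082, 0.5254], [0.0000, 0.8165, -0.4116], [-0.2294, 0.0000, 0.6825]], R = [[4.3589, 0.0000, 1.3765], [0.0000, 2.4495, -1.2247], [0.0000, 0.0000, 4.8585]]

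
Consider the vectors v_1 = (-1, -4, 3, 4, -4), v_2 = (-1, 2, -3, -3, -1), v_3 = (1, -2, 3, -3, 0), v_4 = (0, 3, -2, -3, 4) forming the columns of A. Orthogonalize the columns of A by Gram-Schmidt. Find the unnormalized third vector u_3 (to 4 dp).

v_1 = (-1, -4, 3, 4, -4); ‖v_1‖ = 7.6158, so e_1 = (-0.1313, -0.5252, 0.3939, 0.5252, -0.5252).
e_1·v_2 = (-0.1313)·(-1) + (-0.5252)·2 + 0.3939·(-3) + 0.5252·(-3) + (-0.5252)·(-1) = -3.1514.
u_2 = v_2 + 3.1514·e_1 = (-1.4138, 0.3448, -1.7586, -1.3448, -2.6552).
‖u_2‖ = 3.7509, so e_2 = (-0.3769, 0.0919, -0.4689, -0.3585, -0.7079).
e_1·v_3 = (-0.1313)·1 + (-0.5252)·(-2) + 0.3939·3 + 0.5252·(-3) + (-0.5252)·0 = 0.5252; e_2·v_3 = (-0.3769)·1 + 0.0919·(-2) + (-0.4689)·3 + (-0.3585)·(-3) + (-0.7079)·0 = -0.8917.
u_3 = v_3 − 0.5252·e_1 + 0.8917·e_2 = (0.7328, -1.6422, 2.3750, -3.5956, -0.3554).

u_3 = (0.7328, -1.6422, 2.3750, -3.5956, -0.3554)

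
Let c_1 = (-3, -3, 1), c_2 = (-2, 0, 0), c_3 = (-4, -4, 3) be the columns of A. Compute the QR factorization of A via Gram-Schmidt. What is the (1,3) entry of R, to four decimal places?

c_1 = (-3, -3, 1); ‖c_1‖ = 4.3589, so q_1 = (-0.6882, -0.6882, 0.2294).
r_{13} = q_1·c_3 = 6.1942.

r_{13} = 6.1942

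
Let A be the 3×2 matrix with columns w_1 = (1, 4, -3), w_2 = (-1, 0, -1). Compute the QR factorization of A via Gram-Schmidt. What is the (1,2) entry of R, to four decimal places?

r_{12} = 0.3922

w_1 = (1, 4, -3); ‖w_1‖ = 5.0990, so q_1 = (0.1961, 0.7845, -0.5883).
r_{12} = q_1·w_2 = 0.3922.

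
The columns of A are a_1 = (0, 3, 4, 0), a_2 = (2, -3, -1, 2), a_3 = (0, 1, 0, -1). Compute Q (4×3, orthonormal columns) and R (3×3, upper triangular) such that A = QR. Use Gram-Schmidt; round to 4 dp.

a_1 = (0, 3, 4, 0); ‖a_1‖ = 5.0000, so q_1 = (0.0000, 0.6000, 0.8000, 0.0000).
q_1·a_2 = 0.0000·2 + 0.6000·(-3) + 0.8000·(-1) + 0.0000·2 = -2.6000.
u_2 = a_2 + 2.6000·q_1 = (2.0000, -1.4400, 1.0800, 2.0000).
‖u_2‖ = 3.3526, so q_2 = (0.5965, -0.4295, 0.3221, 0.5965).
q_1·a_3 = 0.0000·0 + 0.6000·1 + 0.8000·0 + 0.0000·(-1) = 0.6000; q_2·a_3 = 0.5965·0 + (-0.4295)·1 + 0.3221·0 + 0.5965·(-1) = -1.0261.
u_3 = a_3 − 0.6000·q_1 + 1.0261·q_2 = (0.6121, 0.1993, -0.1495, -0.3879).
‖u_3‖ = 0.7663, so q_3 = (0.7988, 0.2601, -0.1951, -0.5062).

Q = [[0.0000, 0.5965, 0.7988], [0.6000, -0.4295, 0.2601], [0.8000, 0.3221, -0.1951], [0.0000, 0.5965, -0.5062]], R = [[5.0000, -2.6000, 0.6000], [0.0000, 3.3526, -1.0261], [0.0000, 0.0000, 0.7663]]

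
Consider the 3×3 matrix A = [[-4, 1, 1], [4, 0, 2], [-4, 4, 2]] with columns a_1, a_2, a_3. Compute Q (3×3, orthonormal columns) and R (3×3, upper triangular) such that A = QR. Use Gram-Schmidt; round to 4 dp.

Q = [[-0.5774, -0.2265, 0.7845], [0.5774, 0.5661, 0.5883], [-0.5774, 0.7926, -0.1961]], R = [[6.9282, -2.8868, -0.5774], [0.0000, 2.9439, 2.4910], [0.0000, 0.0000, 1.5689]]

a_1 = (-4, 4, -4); ‖a_1‖ = 6.9282, so q_1 = (-0.5774, 0.5774, -0.5774).
q_1·a_2 = (-0.5774)·1 + 0.5774·0 + (-0.5774)·4 = -2.8868.
u_2 = a_2 + 2.8868·q_1 = (-0.6667, 1.6667, 2.3333).
‖u_2‖ = 2.9439, so q_2 = (-0.2265, 0.5661, 0.7926).
q_1·a_3 = (-0.5774)·1 + 0.5774·2 + (-0.5774)·2 = -0.5774; q_2·a_3 = (-0.2265)·1 + 0.5661·2 + 0.7926·2 = 2.4910.
u_3 = a_3 + 0.5774·q_1 − 2.4910·q_2 = (1.2308, 0.9231, -0.3077).
‖u_3‖ = 1.5689, so q_3 = (0.7845, 0.5883, -0.1961).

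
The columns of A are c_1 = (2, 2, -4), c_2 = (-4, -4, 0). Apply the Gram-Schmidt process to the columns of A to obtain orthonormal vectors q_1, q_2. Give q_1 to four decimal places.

c_1 = (2, 2, -4); ‖c_1‖ = 4.8990, so q_1 = (0.4082, 0.4082, -0.8165).

q_1 = (0.4082, 0.4082, -0.8165)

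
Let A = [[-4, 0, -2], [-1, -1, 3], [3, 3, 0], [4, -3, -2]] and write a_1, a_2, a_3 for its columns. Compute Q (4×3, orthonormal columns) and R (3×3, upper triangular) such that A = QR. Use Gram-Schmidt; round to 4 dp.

Q = [[-0.6172, -0.0438, -0.5581], [-0.1543, -0.2409, 0.7633], [0.4629, 0.7228, -0.0645], [0.6172, -0.6462, -0.3189]], R = [[6.4807, -0.3086, -0.4629], [0.0000, 4.3480, 0.6571], [0.0000, 0.0000, 4.0440]]

a_1 = (-4, -1, 3, 4); ‖a_1‖ = 6.4807, so e_1 = (-0.6172, -0.1543, 0.4629, 0.6172).
e_1·a_2 = (-0.6172)·0 + (-0.1543)·(-1) + 0.4629·3 + 0.6172·(-3) = -0.3086.
u_2 = a_2 + 0.3086·e_1 = (-0.1905, -1.0476, 3.1429, -2.8095).
‖u_2‖ = 4.3480, so e_2 = (-0.0438, -0.2409, 0.7228, -0.6462).
e_1·a_3 = (-0.6172)·(-2) + (-0.1543)·3 + 0.4629·0 + 0.6172·(-2) = -0.4629; e_2·a_3 = (-0.0438)·(-2) + (-0.2409)·3 + 0.7228·0 + (-0.6462)·(-2) = 0.6571.
u_3 = a_3 + 0.4629·e_1 − 0.6571·e_2 = (-2.2569, 3.0869, -0.2607, -1.2897).
‖u_3‖ = 4.0440, so e_3 = (-0.5581, 0.7633, -0.0645, -0.3189).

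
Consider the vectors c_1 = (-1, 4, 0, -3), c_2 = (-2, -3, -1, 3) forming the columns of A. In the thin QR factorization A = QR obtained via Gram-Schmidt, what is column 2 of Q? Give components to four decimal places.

q_2 = (-0.9045, -0.0255, -0.3312, 0.2675)

c_1 = (-1, 4, 0, -3); ‖c_1‖ = 5.0990, so q_1 = (-0.1961, 0.7845, 0.0000, -0.5883).
q_1·c_2 = (-0.1961)·(-2) + 0.7845·(-3) + 0.0000·(-1) + (-0.5883)·3 = -3.7262.
u_2 = c_2 + 3.7262·q_1 = (-2.7308, -0.0769, -1.0000, 0.8077).
‖u_2‖ = 3.0192, so q_2 = (-0.9045, -0.0255, -0.3312, 0.2675).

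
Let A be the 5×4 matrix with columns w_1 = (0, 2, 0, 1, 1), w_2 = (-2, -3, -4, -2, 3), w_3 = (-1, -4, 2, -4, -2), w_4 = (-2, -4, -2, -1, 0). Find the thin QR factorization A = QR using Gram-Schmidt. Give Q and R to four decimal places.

Q = [[0.0000, -0.3252, -0.4227, -0.7980], [0.8165, -0.2168, 0.1903, -0.1770], [0.0000, -0.6503, 0.5708, 0.1326], [0.4082, -0.1897, -0.6301, 0.5317], [0.4082, 0.6232, 0.2495, -0.1777]], R = [[2.4495, -2.0412, -5.7155, -3.6742], [0.0000, 6.1509, -0.5961, 3.0077], [0.0000, 0.0000, 2.8245, -0.4273], [0.0000, 0.0000, 0.0000, 1.5070]]

q_1 = w_1/‖w_1‖ = (0, 2, 0, 1, 1)/2.4495 = (0.0000, 0.8165, 0.0000, 0.4082, 0.4082).
r_{12} = q_1·w_2 = -2.0412.
u_2 = w_2 + 2.0412·q_1 = (-2.0000, -1.3333, -4.0000, -1.1667, 3.8333).
‖u_2‖ = 6.1509, so q_2 = (-0.3252, -0.2168, -0.6503, -0.1897, 0.6232).
r_{13} = q_1·w_3 = -5.7155; r_{23} = q_2·w_3 = -0.5961.
u_3 = w_3 + 5.7155·q_1 + 0.5961·q_2 = (-1.1938, 0.5374, 1.6123, -1.7797, 0.7048).
‖u_3‖ = 2.8245, so q_3 = (-0.4227, 0.1903, 0.5708, -0.6301, 0.2495).
r_{14} = q_1·w_4 = -3.6742; r_{24} = q_2·w_4 = 3.0077; r_{34} = q_3·w_4 = -0.4273.
u_4 = w_4 + 3.6742·q_1 − 3.0077·q_2 + 0.4273·q_3 = (-1.2027, -0.2667, 0.1999, 0.8012, -0.2678).
‖u_4‖ = 1.5070, so q_4 = (-0.7980, -0.1770, 0.1326, 0.5317, -0.1777).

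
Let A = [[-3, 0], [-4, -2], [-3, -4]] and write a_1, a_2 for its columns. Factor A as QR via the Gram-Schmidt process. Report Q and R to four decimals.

e_1 = a_1/‖a_1‖ = (-3, -4, -3)/5.8310 = (-0.5145, -0.6860, -0.5145).
r_{12} = e_1·a_2 = 3.4300.
u_2 = a_2 − 3.4300·e_1 = (1.7647, 0.3529, -2.2353).
‖u_2‖ = 2.8697, so e_2 = (0.6149, 0.1230, -0.7789).

Q = [[-0.5145, 0.6149], [-0.6860, 0.1230], [-0.5145, -0.7789]], R = [[5.8310, 3.4300], [0.0000, 2.8697]]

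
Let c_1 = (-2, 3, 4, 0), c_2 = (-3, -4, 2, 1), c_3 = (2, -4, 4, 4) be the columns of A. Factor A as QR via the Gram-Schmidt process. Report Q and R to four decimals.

Q = [[-0.3714, -0.5237, 0.6867], [0.5571, -0.7698, -0.1506], [0.7428, 0.3155, 0.4563], [0.0000, 0.1830, 0.5455]], R = [[5.3852, 0.3714, 0.0000], [0.0000, 5.4646, 4.0259], [0.0000, 0.0000, 5.9827]]

e_1 = c_1/‖c_1‖ = (-2, 3, 4, 0)/5.3852 = (-0.3714, 0.5571, 0.7428, 0.0000).
r_{12} = e_1·c_2 = 0.3714.
u_2 = c_2 − 0.3714·e_1 = (-2.8621, -4.2069, 1.7241, 1.0000).
‖u_2‖ = 5.4646, so e_2 = (-0.5237, -0.7698, 0.3155, 0.1830).
r_{13} = e_1·c_3 = 0.0000; r_{23} = e_2·c_3 = 4.0259.
u_3 = c_3 + 0.0000·e_1 − 4.0259·e_2 = (4.1085, -0.9007, 2.7298, 3.2633).
‖u_3‖ = 5.9827, so e_3 = (0.6867, -0.1506, 0.4563, 0.5455).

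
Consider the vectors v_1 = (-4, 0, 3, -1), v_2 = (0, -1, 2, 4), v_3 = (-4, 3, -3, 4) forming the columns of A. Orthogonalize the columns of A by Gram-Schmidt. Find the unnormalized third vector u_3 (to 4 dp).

q_1 = v_1/‖v_1‖ = (-4, 0, 3, -1)/5.0990 = (-0.7845, 0.0000, 0.5883, -0.1961).
r_{12} = q_1·v_2 = 0.3922.
u_2 = v_2 − 0.3922·q_1 = (0.3077, -1.0000, 1.7692, 4.0769).
‖u_2‖ = 4.5658, so q_2 = (0.0674, -0.2190, 0.3875, 0.8929).
r_{13} = q_1·v_3 = 0.5883; r_{23} = q_2·v_3 = 1.4826.
u_3 = v_3 − 0.5883·q_1 − 1.4826·q_2 = (-3.6384, 3.3247, -3.9207, 2.7915).

u_3 = (-3.6384, 3.3247, -3.9207, 2.7915)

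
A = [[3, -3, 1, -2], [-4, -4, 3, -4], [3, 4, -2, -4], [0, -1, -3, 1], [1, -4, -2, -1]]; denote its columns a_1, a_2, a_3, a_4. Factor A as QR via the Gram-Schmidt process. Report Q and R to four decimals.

Q = [[0.5071, -0.5968, 0.4826, -0.0071], [-0.6761, -0.3183, 0.1982, -0.6197], [0.5071, 0.3780, -0.0689, -0.7715], [0.0000, -0.1393, -0.7224, -0.0122], [0.1690, -0.6167, -0.4485, -0.1434]], R = [[5.9161, 2.5355, -2.8735, -0.5071], [0.0000, 7.1813, -0.6565, 1.4323], [0.0000, 0.0000, 4.2792, -1.7566], [0.0000, 0.0000, 0.0000, 5.7101]]

q_1 = a_1/‖a_1‖ = (3, -4, 3, 0, 1)/5.9161 = (0.5071, -0.6761, 0.5071, 0.0000, 0.1690).
r_{12} = q_1·a_2 = 2.5355.
u_2 = a_2 − 2.5355·q_1 = (-4.2857, -2.2857, 2.7143, -1.0000, -4.4286).
‖u_2‖ = 7.1813, so q_2 = (-0.5968, -0.3183, 0.3780, -0.1393, -0.6167).
r_{13} = q_1·a_3 = -2.8735; r_{23} = q_2·a_3 = -0.6565.
u_3 = a_3 + 2.8735·q_1 + 0.6565·q_2 = (2.0654, 0.8482, -0.2947, -3.0914, -1.9191).
‖u_3‖ = 4.2792, so q_3 = (0.4826, 0.1982, -0.0689, -0.7224, -0.4485).
r_{14} = q_1·a_4 = -0.5071; r_{24} = q_2·a_4 = 1.4323; r_{34} = q_3·a_4 = -1.7566.
u_4 = a_4 + 0.5071·q_1 − 1.4323·q_2 + 1.7566·q_3 = (-0.0403, -3.5388, -4.4052, -0.0696, -0.8188).
‖u_4‖ = 5.7101, so q_4 = (-0.0071, -0.6197, -0.7715, -0.0122, -0.1434).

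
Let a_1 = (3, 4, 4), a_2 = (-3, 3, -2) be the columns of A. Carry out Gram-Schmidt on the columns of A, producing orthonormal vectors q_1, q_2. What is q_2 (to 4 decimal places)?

q_1 = a_1/‖a_1‖ = (3, 4, 4)/6.4031 = (0.4685, 0.6247, 0.6247).
r_{12} = q_1·a_2 = -0.7809.
u_2 = a_2 + 0.7809·q_1 = (-2.6341, 3.4878, -1.5122).
‖u_2‖ = 4.6250, so q_2 = (-0.5696, 0.7541, -0.3270).

q_2 = (-0.5696, 0.7541, -0.3270)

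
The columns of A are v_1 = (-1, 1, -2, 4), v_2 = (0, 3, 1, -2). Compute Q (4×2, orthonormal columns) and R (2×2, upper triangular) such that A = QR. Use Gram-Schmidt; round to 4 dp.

v_1 = (-1, 1, -2, 4); ‖v_1‖ = 4.6904, so e_1 = (-0.2132, 0.2132, -0.4264, 0.8528).
e_1·v_2 = (-0.2132)·0 + 0.2132·3 + (-0.4264)·1 + 0.8528·(-2) = -1.4924.
u_2 = v_2 + 1.4924·e_1 = (-0.3182, 3.3182, 0.3636, -0.7273).
‖u_2‖ = 3.4311, so e_2 = (-0.0927, 0.9671, 0.1060, -0.2120).

Q = [[-0.2132, -0.0927], [0.2132, 0.9671], [-0.4264, 0.1060], [0.8528, -0.2120]], R = [[4.6904, -1.4924], [0.0000, 3.4311]]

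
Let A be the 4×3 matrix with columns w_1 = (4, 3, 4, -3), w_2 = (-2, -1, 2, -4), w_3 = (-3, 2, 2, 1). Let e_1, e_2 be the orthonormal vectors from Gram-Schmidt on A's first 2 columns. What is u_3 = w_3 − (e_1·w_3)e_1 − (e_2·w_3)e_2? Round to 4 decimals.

w_1 = (4, 3, 4, -3); ‖w_1‖ = 7.0711, so e_1 = (0.5657, 0.4243, 0.5657, -0.4243).
e_1·w_2 = 0.5657·(-2) + 0.4243·(-1) + 0.5657·2 + (-0.4243)·(-4) = 1.2728.
u_2 = w_2 − 1.2728·e_1 = (-2.7200, -1.5400, 1.2800, -3.4600).
‖u_2‖ = 4.8353, so e_2 = (-0.5625, -0.3185, 0.2647, -0.7156).
e_1·w_3 = 0.5657·(-3) + 0.4243·2 + 0.5657·2 + (-0.4243)·1 = -0.1414; e_2·w_3 = (-0.5625)·(-3) + (-0.3185)·2 + 0.2647·2 + (-0.7156)·1 = 0.8645.
u_3 = w_3 + 0.1414·e_1 − 0.8645·e_2 = (-2.4337, 2.3353, 1.8512, 1.5586).

u_3 = (-2.4337, 2.3353, 1.8512, 1.5586)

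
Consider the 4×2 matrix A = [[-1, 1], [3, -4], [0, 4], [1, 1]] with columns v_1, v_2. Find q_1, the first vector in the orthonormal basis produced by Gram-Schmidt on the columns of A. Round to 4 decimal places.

v_1 = (-1, 3, 0, 1); ‖v_1‖ = 3.3166, so q_1 = (-0.3015, 0.9045, 0.0000, 0.3015).

q_1 = (-0.3015, 0.9045, 0.0000, 0.3015)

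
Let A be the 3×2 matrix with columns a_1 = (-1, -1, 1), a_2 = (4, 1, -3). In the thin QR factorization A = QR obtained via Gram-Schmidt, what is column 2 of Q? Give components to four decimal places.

q_2 = (0.6172, -0.7715, -0.1543)

q_1 = a_1/‖a_1‖ = (-1, -1, 1)/1.7321 = (-0.5774, -0.5774, 0.5774).
r_{12} = q_1·a_2 = -4.6188.
u_2 = a_2 + 4.6188·q_1 = (1.3333, -1.6667, -0.3333).
‖u_2‖ = 2.1602, so q_2 = (0.6172, -0.7715, -0.1543).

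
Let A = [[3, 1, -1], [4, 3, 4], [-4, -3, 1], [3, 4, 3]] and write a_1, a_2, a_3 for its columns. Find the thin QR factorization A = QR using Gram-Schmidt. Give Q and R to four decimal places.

a_1 = (3, 4, -4, 3); ‖a_1‖ = 7.0711, so e_1 = (0.4243, 0.5657, -0.5657, 0.4243).
e_1·a_2 = 0.4243·1 + 0.5657·3 + (-0.5657)·(-3) + 0.4243·4 = 5.5154.
u_2 = a_2 − 5.5154·e_1 = (-1.3400, -0.1200, 0.1200, 1.6600).
‖u_2‖ = 2.1401, so e_2 = (-0.6261, -0.0561, 0.0561, 0.7757).
e_1·a_3 = 0.4243·(-1) + 0.5657·4 + (-0.5657)·1 + 0.4243·3 = 2.5456; e_2·a_3 = (-0.6261)·(-1) + (-0.0561)·4 + 0.0561·1 + 0.7757·3 = 2.7849.
u_3 = a_3 − 2.5456·e_1 − 2.7849·e_2 = (-0.3362, 2.7162, 2.2838, -0.2402).
‖u_3‖ = 3.5727, so e_3 = (-0.0941, 0.7603, 0.6392, -0.0672).

Q = [[0.4243, -0.6261, -0.0941], [0.5657, -0.0561, 0.7603], [-0.5657, 0.0561, 0.6392], [0.4243, 0.7757, -0.0672]], R = [[7.0711, 5.5154, 2.5456], [0.0000, 2.1401, 2.7849], [0.0000, 0.0000, 3.5727]]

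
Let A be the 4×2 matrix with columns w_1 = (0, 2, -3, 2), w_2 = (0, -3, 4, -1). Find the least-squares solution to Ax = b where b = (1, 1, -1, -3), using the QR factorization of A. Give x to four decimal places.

w_1 = (0, 2, -3, 2); ‖w_1‖ = 4.1231, so q_1 = (0.0000, 0.4851, -0.7276, 0.4851).
q_1·w_2 = 0.0000·0 + 0.4851·(-3) + (-0.7276)·4 + 0.4851·(-1) = -4.8507.
u_2 = w_2 + 4.8507·q_1 = (0.0000, -0.6471, 0.4706, 1.3529).
‖u_2‖ = 1.5718, so q_2 = (0.0000, -0.4117, 0.2994, 0.8608).
Qᵀb = (-0.2425, -3.2933).
Back-substitute: x_2 = -3.2933/1.5718 = -2.0952.
x_1 = (-0.2425 + 4.8507·(-2.0952))/4.1231 = -2.5238.

x = (-2.5238, -2.0952)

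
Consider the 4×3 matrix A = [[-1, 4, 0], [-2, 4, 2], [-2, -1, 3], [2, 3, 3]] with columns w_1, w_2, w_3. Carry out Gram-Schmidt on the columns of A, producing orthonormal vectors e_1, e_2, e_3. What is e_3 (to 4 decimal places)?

e_3 = (-0.3575, 0.0792, 0.7059, 0.6063)

e_1 = w_1/‖w_1‖ = (-1, -2, -2, 2)/3.6056 = (-0.2774, -0.5547, -0.5547, 0.5547).
r_{12} = e_1·w_2 = -1.1094.
u_2 = w_2 + 1.1094·e_1 = (3.6923, 3.3846, -1.6154, 3.6154).
‖u_2‖ = 6.3851, so e_2 = (0.5783, 0.5301, -0.2530, 0.5662).
r_{13} = e_1·w_3 = -1.1094; r_{23} = e_2·w_3 = 1.9999.
u_3 = w_3 + 1.1094·e_1 − 1.9999·e_2 = (-1.4642, 0.3245, 2.8906, 2.4830).
‖u_3‖ = 4.0951, so e_3 = (-0.3575, 0.0792, 0.7059, 0.6063).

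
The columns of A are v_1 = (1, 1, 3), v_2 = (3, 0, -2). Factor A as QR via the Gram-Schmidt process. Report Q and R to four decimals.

Q = [[0.3015, 0.9377], [0.3015, 0.0781], [0.9045, -0.3386]], R = [[3.3166, -0.9045], [0.0000, 3.4902]]

q_1 = v_1/‖v_1‖ = (1, 1, 3)/3.3166 = (0.3015, 0.3015, 0.9045).
r_{12} = q_1·v_2 = -0.9045.
u_2 = v_2 + 0.9045·q_1 = (3.2727, 0.2727, -1.1818).
‖u_2‖ = 3.4902, so q_2 = (0.9377, 0.0781, -0.3386).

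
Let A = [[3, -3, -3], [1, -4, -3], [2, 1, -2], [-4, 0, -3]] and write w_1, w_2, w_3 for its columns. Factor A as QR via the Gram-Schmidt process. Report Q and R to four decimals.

Q = [[0.5477, -0.4054, -0.2670], [0.1826, -0.7752, 0.0082], [0.3651, 0.3698, -0.7680], [-0.7303, -0.3129, -0.5821]], R = [[5.4772, -2.0083, -0.7303], [0.0000, 4.6869, 3.7410], [0.0000, 0.0000, 4.0586]]

w_1 = (3, 1, 2, -4); ‖w_1‖ = 5.4772, so e_1 = (0.5477, 0.1826, 0.3651, -0.7303).
e_1·w_2 = 0.5477·(-3) + 0.1826·(-4) + 0.3651·1 + (-0.7303)·0 = -2.0083.
u_2 = w_2 + 2.0083·e_1 = (-1.9000, -3.6333, 1.7333, -1.4667).
‖u_2‖ = 4.6869, so e_2 = (-0.4054, -0.7752, 0.3698, -0.3129).
e_1·w_3 = 0.5477·(-3) + 0.1826·(-3) + 0.3651·(-2) + (-0.7303)·(-3) = -0.7303; e_2·w_3 = (-0.4054)·(-3) + (-0.7752)·(-3) + 0.3698·(-2) + (-0.3129)·(-3) = 3.7410.
u_3 = w_3 + 0.7303·e_1 − 3.7410·e_2 = (-1.0835, 0.0334, -3.1168, -2.3627).
‖u_3‖ = 4.0586, so e_3 = (-0.2670, 0.0082, -0.7680, -0.5821).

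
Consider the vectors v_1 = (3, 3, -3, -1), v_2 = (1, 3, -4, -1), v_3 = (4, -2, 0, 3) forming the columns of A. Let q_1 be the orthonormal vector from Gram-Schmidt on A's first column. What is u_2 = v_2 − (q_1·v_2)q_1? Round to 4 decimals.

u_2 = (-1.6786, 0.3214, -1.3214, -0.1071)

q_1 = v_1/‖v_1‖ = (3, 3, -3, -1)/5.2915 = (0.5669, 0.5669, -0.5669, -0.1890).
r_{12} = q_1·v_2 = 4.7246.
u_2 = v_2 − 4.7246·q_1 = (-1.6786, 0.3214, -1.3214, -0.1071).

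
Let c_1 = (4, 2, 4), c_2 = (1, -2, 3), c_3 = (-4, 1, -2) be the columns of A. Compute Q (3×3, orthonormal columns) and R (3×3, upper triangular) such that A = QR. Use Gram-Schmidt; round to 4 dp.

c_1 = (4, 2, 4); ‖c_1‖ = 6.0000, so q_1 = (0.6667, 0.3333, 0.6667).
q_1·c_2 = 0.6667·1 + 0.3333·(-2) + 0.6667·3 = 2.0000.
u_2 = c_2 − 2.0000·q_1 = (-0.3333, -2.6667, 1.6667).
‖u_2‖ = 3.1623, so q_2 = (-0.1054, -0.8433, 0.5270).
q_1·c_3 = 0.6667·(-4) + 0.3333·1 + 0.6667·(-2) = -3.6667; q_2·c_3 = (-0.1054)·(-4) + (-0.8433)·1 + 0.5270·(-2) = -1.4757.
u_3 = c_3 + 3.6667·q_1 + 1.4757·q_2 = (-1.7111, 0.9778, 1.2222).
‖u_3‖ = 2.3190, so q_3 = (-0.7379, 0.4216, 0.5270).

Q = [[0.6667, -0.1054, -0.7379], [0.3333, -0.8433, 0.4216], [0.6667, 0.5270, 0.5270]], R = [[6.0000, 2.0000, -3.6667], [0.0000, 3.1623, -1.4757], [0.0000, 0.0000, 2.3190]]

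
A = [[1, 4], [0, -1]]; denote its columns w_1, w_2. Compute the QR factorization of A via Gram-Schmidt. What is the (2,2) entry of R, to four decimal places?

w_1 = (1, 0); ‖w_1‖ = 1.0000, so e_1 = (1.0000, 0.0000).
e_1·w_2 = 1.0000·4 + 0.0000·(-1) = 4.0000.
u_2 = w_2 − 4.0000·e_1 = (0.0000, -1.0000).
r_{22} = ‖u_2‖ = 1.0000.

r_{22} = 1.0000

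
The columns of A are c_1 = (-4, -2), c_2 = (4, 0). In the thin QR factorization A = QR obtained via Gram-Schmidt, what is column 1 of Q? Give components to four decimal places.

e_1 = (-0.8944, -0.4472)

c_1 = (-4, -2); ‖c_1‖ = 4.4721, so e_1 = (-0.8944, -0.4472).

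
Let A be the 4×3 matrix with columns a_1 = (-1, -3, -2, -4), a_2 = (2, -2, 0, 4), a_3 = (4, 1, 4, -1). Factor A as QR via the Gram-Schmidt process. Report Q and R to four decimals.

a_1 = (-1, -3, -2, -4); ‖a_1‖ = 5.4772, so q_1 = (-0.1826, -0.5477, -0.3651, -0.7303).
q_1·a_2 = (-0.1826)·2 + (-0.5477)·(-2) + (-0.3651)·0 + (-0.7303)·4 = -2.1909.
u_2 = a_2 + 2.1909·q_1 = (1.6000, -3.2000, -0.8000, 2.4000).
‖u_2‖ = 4.3818, so q_2 = (0.3651, -0.7303, -0.1826, 0.5477).
q_1·a_3 = (-0.1826)·4 + (-0.5477)·1 + (-0.3651)·4 + (-0.7303)·(-1) = -2.0083; q_2·a_3 = 0.3651·4 + (-0.7303)·1 + (-0.1826)·4 + 0.5477·(-1) = -0.5477.
u_3 = a_3 + 2.0083·q_1 + 0.5477·q_2 = (3.8333, -0.5000, 3.1667, -2.1667).
‖u_3‖ = 5.4467, so q_3 = (0.7038, -0.0918, 0.5814, -0.3978).

Q = [[-0.1826, 0.3651, 0.7038], [-0.5477, -0.7303, -0.0918], [-0.3651, -0.1826, 0.5814], [-0.7303, 0.5477, -0.3978]], R = [[5.4772, -2.1909, -2.0083], [0.0000, 4.3818, -0.5477], [0.0000, 0.0000, 5.4467]]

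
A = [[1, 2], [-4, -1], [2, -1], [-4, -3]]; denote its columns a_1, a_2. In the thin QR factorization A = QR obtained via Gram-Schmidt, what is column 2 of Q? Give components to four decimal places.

a_1 = (1, -4, 2, -4); ‖a_1‖ = 6.0828, so q_1 = (0.1644, -0.6576, 0.3288, -0.6576).
q_1·a_2 = 0.1644·2 + (-0.6576)·(-1) + 0.3288·(-1) + (-0.6576)·(-3) = 2.6304.
u_2 = a_2 − 2.6304·q_1 = (1.5676, 0.7297, -1.8649, -1.2703).
‖u_2‖ = 2.8427, so q_2 = (0.5514, 0.2567, -0.6560, -0.4468).

q_2 = (0.5514, 0.2567, -0.6560, -0.4468)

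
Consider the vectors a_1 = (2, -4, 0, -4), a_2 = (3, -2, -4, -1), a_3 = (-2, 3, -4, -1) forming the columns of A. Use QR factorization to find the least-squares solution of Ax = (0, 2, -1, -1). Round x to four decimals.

a_1 = (2, -4, 0, -4); ‖a_1‖ = 6.0000, so q_1 = (0.3333, -0.6667, 0.0000, -0.6667).
q_1·a_2 = 0.3333·3 + (-0.6667)·(-2) + 0.0000·(-4) + (-0.6667)·(-1) = 3.0000.
u_2 = a_2 − 3.0000·q_1 = (2.0000, 0.0000, -4.0000, 1.0000).
‖u_2‖ = 4.5826, so q_2 = (0.4364, 0.0000, -0.8729, 0.2182).
q_1·a_3 = 0.3333·(-2) + (-0.6667)·3 + 0.0000·(-4) + (-0.6667)·(-1) = -2.0000; q_2·a_3 = 0.4364·(-2) + (0.0000)·3 + (-0.8729)·(-4) + 0.2182·(-1) = 2.4004.
u_3 = a_3 + 2.0000·q_1 − 2.4004·q_2 = (-2.3810, 1.6667, -1.9048, -2.8571).
‖u_3‖ = 4.4987, so q_3 = (-0.5293, 0.3705, -0.4234, -0.6351).
Qᵀb = (-0.6667, 0.6547, 1.7995).
Back-substitute: x_3 = 1.7995/4.4987 = 0.4000.
x_2 = (0.6547 − 2.4004·0.4000)/4.5826 = -0.0667.
x_1 = (-0.6667 − 3.0000·(-0.0667) + 2.0000·0.4000)/6.0000 = 0.0556.

x = (0.0556, -0.0667, 0.4000)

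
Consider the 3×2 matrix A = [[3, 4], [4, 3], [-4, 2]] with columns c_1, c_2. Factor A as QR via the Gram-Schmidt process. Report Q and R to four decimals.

c_1 = (3, 4, -4); ‖c_1‖ = 6.4031, so e_1 = (0.4685, 0.6247, -0.6247).
e_1·c_2 = 0.4685·4 + 0.6247·3 + (-0.6247)·2 = 2.4988.
u_2 = c_2 − 2.4988·e_1 = (2.8293, 1.4390, 3.5610).
‖u_2‖ = 4.7703, so e_2 = (0.5931, 0.3017, 0.7465).

Q = [[0.4685, 0.5931], [0.6247, 0.3017], [-0.6247, 0.7465]], R = [[6.4031, 2.4988], [0.0000, 4.7703]]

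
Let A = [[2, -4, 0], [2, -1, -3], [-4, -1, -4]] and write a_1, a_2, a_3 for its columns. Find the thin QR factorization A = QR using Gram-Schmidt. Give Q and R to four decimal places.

e_1 = a_1/‖a_1‖ = (2, 2, -4)/4.8990 = (0.4082, 0.4082, -0.8165).
r_{12} = e_1·a_2 = -1.2247.
u_2 = a_2 + 1.2247·e_1 = (-3.5000, -0.5000, -2.0000).
‖u_2‖ = 4.0620, so e_2 = (-0.8616, -0.1231, -0.4924).
r_{13} = e_1·a_3 = 2.0412; r_{23} = e_2·a_3 = 2.3387.
u_3 = a_3 − 2.0412·e_1 − 2.3387·e_2 = (1.1818, -3.5455, -1.1818).
‖u_3‖ = 3.9196, so e_3 = (0.3015, -0.9045, -0.3015).

Q = [[0.4082, -0.8616, 0.3015], [0.4082, -0.1231, -0.9045], [-0.8165, -0.4924, -0.3015]], R = [[4.8990, -1.2247, 2.0412], [0.0000, 4.0620, 2.3387], [0.0000, 0.0000, 3.9196]]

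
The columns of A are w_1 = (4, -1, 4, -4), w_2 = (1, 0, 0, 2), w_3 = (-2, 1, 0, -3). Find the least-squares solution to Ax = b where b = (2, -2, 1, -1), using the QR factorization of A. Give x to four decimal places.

q_1 = w_1/‖w_1‖ = (4, -1, 4, -4)/7.0000 = (0.5714, -0.1429, 0.5714, -0.5714).
r_{12} = q_1·w_2 = -0.5714.
u_2 = w_2 + 0.5714·q_1 = (1.3265, -0.0816, 0.3265, 1.6735).
‖u_2‖ = 2.1618, so q_2 = (0.6136, -0.0378, 0.1510, 0.7741).
r_{13} = q_1·w_3 = 0.4286; r_{23} = q_2·w_3 = -3.5873.
u_3 = w_3 − 0.4286·q_1 + 3.5873·q_2 = (-0.0437, 0.9258, 0.2969, 0.0218).
‖u_3‖ = 0.9734, so q_3 = (-0.0449, 0.9510, 0.3050, 0.0224).
Qᵀb = (2.5714, 0.6797, -1.7091).
Back-substitute: x_3 = -1.7091/0.9734 = -1.7558.
x_2 = (0.6797 + 3.5873·(-1.7558))/2.1618 = -2.5991.
x_1 = (2.5714 + 0.5714·(-2.5991) − 0.4286·(-1.7558))/7.0000 = 0.2627.

x = (0.2627, -2.5991, -1.7558)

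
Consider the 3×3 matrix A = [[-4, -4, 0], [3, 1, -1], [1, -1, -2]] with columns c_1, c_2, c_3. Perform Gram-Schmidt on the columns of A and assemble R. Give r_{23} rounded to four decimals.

r_{23} = 1.8958

e_1 = c_1/‖c_1‖ = (-4, 3, 1)/5.0990 = (-0.7845, 0.5883, 0.1961).
r_{12} = e_1·c_2 = 3.5301.
u_2 = c_2 − 3.5301·e_1 = (-1.2308, -1.0769, -1.6923).
‖u_2‖ = 2.3534, so e_2 = (-0.5230, -0.4576, -0.7191).
r_{23} = e_2·c_3 = 1.8958.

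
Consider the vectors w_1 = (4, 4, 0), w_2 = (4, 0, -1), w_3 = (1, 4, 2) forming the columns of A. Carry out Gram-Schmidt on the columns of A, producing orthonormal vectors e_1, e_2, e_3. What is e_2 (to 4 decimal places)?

e_2 = (0.6667, -0.6667, -0.3333)

w_1 = (4, 4, 0); ‖w_1‖ = 5.6569, so e_1 = (0.7071, 0.7071, 0.0000).
e_1·w_2 = 0.7071·4 + 0.7071·0 + 0.0000·(-1) = 2.8284.
u_2 = w_2 − 2.8284·e_1 = (2.0000, -2.0000, -1.0000).
‖u_2‖ = 3.0000, so e_2 = (0.6667, -0.6667, -0.3333).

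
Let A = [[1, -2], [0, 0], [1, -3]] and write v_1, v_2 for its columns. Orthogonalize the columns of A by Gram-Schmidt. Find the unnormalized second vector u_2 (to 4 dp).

v_1 = (1, 0, 1); ‖v_1‖ = 1.4142, so q_1 = (0.7071, 0.0000, 0.7071).
q_1·v_2 = 0.7071·(-2) + 0.0000·0 + 0.7071·(-3) = -3.5355.
u_2 = v_2 + 3.5355·q_1 = (0.5000, 0.0000, -0.5000).

u_2 = (0.5000, 0.0000, -0.5000)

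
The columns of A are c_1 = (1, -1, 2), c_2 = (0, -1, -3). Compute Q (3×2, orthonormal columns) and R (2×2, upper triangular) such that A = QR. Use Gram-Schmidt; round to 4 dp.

e_1 = c_1/‖c_1‖ = (1, -1, 2)/2.4495 = (0.4082, -0.4082, 0.8165).
r_{12} = e_1·c_2 = -2.0412.
u_2 = c_2 + 2.0412·e_1 = (0.8333, -1.8333, -1.3333).
‖u_2‖ = 2.4152, so e_2 = (0.3450, -0.7591, -0.5521).

Q = [[0.4082, 0.3450], [-0.4082, -0.7591], [0.8165, -0.5521]], R = [[2.4495, -2.0412], [0.0000, 2.4152]]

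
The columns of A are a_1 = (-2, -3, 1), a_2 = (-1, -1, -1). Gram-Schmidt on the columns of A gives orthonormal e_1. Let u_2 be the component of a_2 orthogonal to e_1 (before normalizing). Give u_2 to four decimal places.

a_1 = (-2, -3, 1); ‖a_1‖ = 3.7417, so e_1 = (-0.5345, -0.8018, 0.2673).
e_1·a_2 = (-0.5345)·(-1) + (-0.8018)·(-1) + 0.2673·(-1) = 1.0690.
u_2 = a_2 − 1.0690·e_1 = (-0.4286, -0.1429, -1.2857).

u_2 = (-0.4286, -0.1429, -1.2857)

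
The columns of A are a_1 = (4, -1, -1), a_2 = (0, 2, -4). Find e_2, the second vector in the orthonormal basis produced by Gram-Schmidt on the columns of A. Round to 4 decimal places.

e_2 = (-0.0999, 0.4747, -0.8745)

e_1 = a_1/‖a_1‖ = (4, -1, -1)/4.2426 = (0.9428, -0.2357, -0.2357).
r_{12} = e_1·a_2 = 0.4714.
u_2 = a_2 − 0.4714·e_1 = (-0.4444, 2.1111, -3.8889).
‖u_2‖ = 4.4472, so e_2 = (-0.0999, 0.4747, -0.8745).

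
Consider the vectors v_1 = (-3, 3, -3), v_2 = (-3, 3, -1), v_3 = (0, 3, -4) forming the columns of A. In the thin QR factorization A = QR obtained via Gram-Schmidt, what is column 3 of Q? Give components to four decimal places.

v_1 = (-3, 3, -3); ‖v_1‖ = 5.1962, so q_1 = (-0.5774, 0.5774, -0.5774).
q_1·v_2 = (-0.5774)·(-3) + 0.5774·3 + (-0.5774)·(-1) = 4.0415.
u_2 = v_2 − 4.0415·q_1 = (-0.6667, 0.6667, 1.3333).
‖u_2‖ = 1.6330, so q_2 = (-0.4082, 0.4082, 0.8165).
q_1·v_3 = (-0.5774)·0 + 0.5774·3 + (-0.5774)·(-4) = 4.0415; q_2·v_3 = (-0.4082)·0 + 0.4082·3 + 0.8165·(-4) = -2.0412.
u_3 = v_3 − 4.0415·q_1 + 2.0412·q_2 = (1.5000, 1.5000, 0.0000).
‖u_3‖ = 2.1213, so q_3 = (0.7071, 0.7071, 0.0000).

q_3 = (0.7071, 0.7071, 0.0000)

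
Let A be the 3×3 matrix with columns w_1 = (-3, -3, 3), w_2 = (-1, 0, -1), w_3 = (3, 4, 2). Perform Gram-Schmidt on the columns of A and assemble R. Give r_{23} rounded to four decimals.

r_{23} = -3.5355

e_1 = w_1/‖w_1‖ = (-3, -3, 3)/5.1962 = (-0.5774, -0.5774, 0.5774).
r_{12} = e_1·w_2 = 0.0000.
u_2 = w_2 + 0.0000·e_1 = (-1.0000, 0.0000, -1.0000).
‖u_2‖ = 1.4142, so e_2 = (-0.7071, 0.0000, -0.7071).
r_{23} = e_2·w_3 = -3.5355.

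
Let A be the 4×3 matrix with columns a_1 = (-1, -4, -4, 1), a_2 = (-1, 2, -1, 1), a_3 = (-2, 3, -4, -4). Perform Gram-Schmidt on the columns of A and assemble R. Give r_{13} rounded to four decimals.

r_{13} = 0.3430

q_1 = a_1/‖a_1‖ = (-1, -4, -4, 1)/5.8310 = (-0.1715, -0.6860, -0.6860, 0.1715).
r_{13} = q_1·a_3 = 0.3430.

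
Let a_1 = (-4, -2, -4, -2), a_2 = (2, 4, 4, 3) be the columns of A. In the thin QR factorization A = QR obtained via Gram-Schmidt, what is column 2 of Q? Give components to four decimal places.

e_2 = (-0.6034, 0.7039, 0.0670, 0.3687)

a_1 = (-4, -2, -4, -2); ‖a_1‖ = 6.3246, so e_1 = (-0.6325, -0.3162, -0.6325, -0.3162).
e_1·a_2 = (-0.6325)·2 + (-0.3162)·4 + (-0.6325)·4 + (-0.3162)·3 = -6.0083.
u_2 = a_2 + 6.0083·e_1 = (-1.8000, 2.1000, 0.2000, 1.1000).
‖u_2‖ = 2.9833, so e_2 = (-0.6034, 0.7039, 0.0670, 0.3687).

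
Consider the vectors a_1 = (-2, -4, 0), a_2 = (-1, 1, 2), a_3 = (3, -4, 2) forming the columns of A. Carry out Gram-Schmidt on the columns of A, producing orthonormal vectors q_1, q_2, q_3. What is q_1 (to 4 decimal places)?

q_1 = (-0.4472, -0.8944, 0.0000)

q_1 = a_1/‖a_1‖ = (-2, -4, 0)/4.4721 = (-0.4472, -0.8944, 0.0000).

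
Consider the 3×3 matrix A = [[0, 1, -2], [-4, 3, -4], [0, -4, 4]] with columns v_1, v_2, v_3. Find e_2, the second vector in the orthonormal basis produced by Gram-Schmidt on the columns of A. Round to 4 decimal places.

v_1 = (0, -4, 0); ‖v_1‖ = 4.0000, so e_1 = (0.0000, -1.0000, 0.0000).
e_1·v_2 = 0.0000·1 + (-1.0000)·3 + 0.0000·(-4) = -3.0000.
u_2 = v_2 + 3.0000·e_1 = (1.0000, 0.0000, -4.0000).
‖u_2‖ = 4.1231, so e_2 = (0.2425, 0.0000, -0.9701).

e_2 = (0.2425, 0.0000, -0.9701)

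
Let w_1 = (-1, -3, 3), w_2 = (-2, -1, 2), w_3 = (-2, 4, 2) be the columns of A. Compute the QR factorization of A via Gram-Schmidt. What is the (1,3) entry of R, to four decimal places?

w_1 = (-1, -3, 3); ‖w_1‖ = 4.3589, so e_1 = (-0.2294, -0.6882, 0.6882).
r_{13} = e_1·w_3 = -0.9177.

r_{13} = -0.9177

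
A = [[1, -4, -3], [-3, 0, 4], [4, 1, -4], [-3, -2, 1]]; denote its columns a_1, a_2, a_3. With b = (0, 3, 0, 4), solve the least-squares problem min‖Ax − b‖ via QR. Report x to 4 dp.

x = (-1.5415, 0.3202, -0.9127)

e_1 = a_1/‖a_1‖ = (1, -3, 4, -3)/5.9161 = (0.1690, -0.5071, 0.6761, -0.5071).
r_{12} = e_1·a_2 = 1.0142.
u_2 = a_2 − 1.0142·e_1 = (-4.1714, 0.5143, 0.3143, -1.4857).
‖u_2‖ = 4.4689, so e_2 = (-0.9334, 0.1151, 0.0703, -0.3325).
r_{13} = e_1·a_3 = -5.7470; r_{23} = e_2·a_3 = 2.6468.
u_3 = a_3 + 5.7470·e_1 − 2.6468·e_2 = (0.4421, 0.7811, -0.3004, -1.0343).
‖u_3‖ = 1.4020, so e_3 = (0.3153, 0.5571, -0.2143, -0.7377).
Qᵀb = (-3.5496, -0.9846, -1.2796).
Back-substitute: x_3 = -1.2796/1.4020 = -0.9127.
x_2 = (-0.9846 − 2.6468·(-0.9127))/4.4689 = 0.3202.
x_1 = (-3.5496 − 1.0142·0.3202 + 5.7470·(-0.9127))/5.9161 = -1.5415.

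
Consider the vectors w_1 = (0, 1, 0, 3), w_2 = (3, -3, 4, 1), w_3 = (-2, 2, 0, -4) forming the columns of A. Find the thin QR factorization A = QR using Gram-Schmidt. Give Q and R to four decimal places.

w_1 = (0, 1, 0, 3); ‖w_1‖ = 3.1623, so q_1 = (0.0000, 0.3162, 0.0000, 0.9487).
q_1·w_2 = 0.0000·3 + 0.3162·(-3) + 0.0000·4 + 0.9487·1 = 0.0000.
u_2 = w_2 + 0.0000·q_1 = (3.0000, -3.0000, 4.0000, 1.0000).
‖u_2‖ = 5.9161, so q_2 = (0.5071, -0.5071, 0.6761, 0.1690).
q_1·w_3 = 0.0000·(-2) + 0.3162·2 + 0.0000·0 + 0.9487·(-4) = -3.1623; q_2·w_3 = 0.5071·(-2) + (-0.5071)·2 + 0.6761·0 + 0.1690·(-4) = -2.7045.
u_3 = w_3 + 3.1623·q_1 + 2.7045·q_2 = (-0.6286, 1.6286, 1.8286, -0.5429).
‖u_3‖ = 2.5857, so q_3 = (-0.2431, 0.6298, 0.7072, -0.2099).

Q = [[0.0000, 0.5071, -0.2431], [0.3162, -0.5071, 0.6298], [0.0000, 0.6761, 0.7072], [0.9487, 0.1690, -0.2099]], R = [[3.1623, 0.0000, -3.1623], [0.0000, 5.9161, -2.7045], [0.0000, 0.0000, 2.5857]]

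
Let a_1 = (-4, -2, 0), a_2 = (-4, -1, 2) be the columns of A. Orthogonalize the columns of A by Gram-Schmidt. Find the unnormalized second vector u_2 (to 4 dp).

u_2 = (-0.4000, 0.8000, 2.0000)

a_1 = (-4, -2, 0); ‖a_1‖ = 4.4721, so q_1 = (-0.8944, -0.4472, 0.0000).
q_1·a_2 = (-0.8944)·(-4) + (-0.4472)·(-1) + 0.0000·2 = 4.0249.
u_2 = a_2 − 4.0249·q_1 = (-0.4000, 0.8000, 2.0000).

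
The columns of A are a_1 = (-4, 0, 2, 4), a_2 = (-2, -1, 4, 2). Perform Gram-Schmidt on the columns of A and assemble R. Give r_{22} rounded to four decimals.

a_1 = (-4, 0, 2, 4); ‖a_1‖ = 6.0000, so e_1 = (-0.6667, 0.0000, 0.3333, 0.6667).
e_1·a_2 = (-0.6667)·(-2) + 0.0000·(-1) + 0.3333·4 + 0.6667·2 = 4.0000.
u_2 = a_2 − 4.0000·e_1 = (0.6667, -1.0000, 2.6667, -0.6667).
r_{22} = ‖u_2‖ = 3.0000.

r_{22} = 3.0000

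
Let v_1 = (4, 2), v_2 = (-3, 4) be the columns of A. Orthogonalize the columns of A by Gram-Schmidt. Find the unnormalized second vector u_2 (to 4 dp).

u_2 = (-2.2000, 4.4000)

e_1 = v_1/‖v_1‖ = (4, 2)/4.4721 = (0.8944, 0.4472).
r_{12} = e_1·v_2 = -0.8944.
u_2 = v_2 + 0.8944·e_1 = (-2.2000, 4.4000).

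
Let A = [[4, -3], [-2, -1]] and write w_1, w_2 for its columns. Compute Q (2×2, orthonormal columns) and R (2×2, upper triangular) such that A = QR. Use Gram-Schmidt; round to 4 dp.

w_1 = (4, -2); ‖w_1‖ = 4.4721, so e_1 = (0.8944, -0.4472).
e_1·w_2 = 0.8944·(-3) + (-0.4472)·(-1) = -2.2361.
u_2 = w_2 + 2.2361·e_1 = (-1.0000, -2.0000).
‖u_2‖ = 2.2361, so e_2 = (-0.4472, -0.8944).

Q = [[0.8944, -0.4472], [-0.4472, -0.8944]], R = [[4.4721, -2.2361], [0.0000, 2.2361]]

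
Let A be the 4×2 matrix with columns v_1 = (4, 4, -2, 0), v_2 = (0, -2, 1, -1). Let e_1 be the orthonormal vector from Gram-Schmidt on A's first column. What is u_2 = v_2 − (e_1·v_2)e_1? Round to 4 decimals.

u_2 = (1.1111, -0.8889, 0.4444, -1.0000)

v_1 = (4, 4, -2, 0); ‖v_1‖ = 6.0000, so e_1 = (0.6667, 0.6667, -0.3333, 0.0000).
e_1·v_2 = 0.6667·0 + 0.6667·(-2) + (-0.3333)·1 + 0.0000·(-1) = -1.6667.
u_2 = v_2 + 1.6667·e_1 = (1.1111, -0.8889, 0.4444, -1.0000).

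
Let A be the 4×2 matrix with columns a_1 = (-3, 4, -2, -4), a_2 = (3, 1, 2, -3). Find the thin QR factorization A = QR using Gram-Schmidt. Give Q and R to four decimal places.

Q = [[-0.4472, 0.6702], [0.5963, 0.1536], [-0.2981, 0.4468], [-0.5963, -0.5724]], R = [[6.7082, 0.4472], [0.0000, 4.7749]]

a_1 = (-3, 4, -2, -4); ‖a_1‖ = 6.7082, so e_1 = (-0.4472, 0.5963, -0.2981, -0.5963).
e_1·a_2 = (-0.4472)·3 + 0.5963·1 + (-0.2981)·2 + (-0.5963)·(-3) = 0.4472.
u_2 = a_2 − 0.4472·e_1 = (3.2000, 0.7333, 2.1333, -2.7333).
‖u_2‖ = 4.7749, so e_2 = (0.6702, 0.1536, 0.4468, -0.5724).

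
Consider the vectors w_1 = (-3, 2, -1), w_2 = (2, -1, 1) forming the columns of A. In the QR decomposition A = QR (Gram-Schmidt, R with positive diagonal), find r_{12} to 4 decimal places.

q_1 = w_1/‖w_1‖ = (-3, 2, -1)/3.7417 = (-0.8018, 0.5345, -0.2673).
r_{12} = q_1·w_2 = -2.4054.

r_{12} = -2.4054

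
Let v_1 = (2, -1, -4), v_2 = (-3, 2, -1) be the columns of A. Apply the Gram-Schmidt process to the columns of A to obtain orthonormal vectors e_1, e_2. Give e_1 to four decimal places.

e_1 = (0.4364, -0.2182, -0.8729)

e_1 = v_1/‖v_1‖ = (2, -1, -4)/4.5826 = (0.4364, -0.2182, -0.8729).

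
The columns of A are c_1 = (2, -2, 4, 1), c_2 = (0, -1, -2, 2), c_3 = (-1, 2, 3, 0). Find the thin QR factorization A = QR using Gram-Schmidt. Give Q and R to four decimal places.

c_1 = (2, -2, 4, 1); ‖c_1‖ = 5.0000, so q_1 = (0.4000, -0.4000, 0.8000, 0.2000).
q_1·c_2 = 0.4000·0 + (-0.4000)·(-1) + 0.8000·(-2) + 0.2000·2 = -0.8000.
u_2 = c_2 + 0.8000·q_1 = (0.3200, -1.3200, -1.3600, 2.1600).
‖u_2‖ = 2.8914, so q_2 = (0.1107, -0.4565, -0.4704, 0.7471).
q_1·c_3 = 0.4000·(-1) + (-0.4000)·2 + 0.8000·3 + 0.2000·0 = 1.2000; q_2·c_3 = 0.1107·(-1) + (-0.4565)·2 + (-0.4704)·3 + 0.7471·0 = -2.4348.
u_3 = c_3 − 1.2000·q_1 + 2.4348·q_2 = (-1.2105, 1.3684, 0.8947, 1.5789).
‖u_3‖ = 2.5752, so q_3 = (-0.4701, 0.5314, 0.3474, 0.6131).

Q = [[0.4000, 0.1107, -0.4701], [-0.4000, -0.4565, 0.5314], [0.8000, -0.4704, 0.3474], [0.2000, 0.7471, 0.6131]], R = [[5.0000, -0.8000, 1.2000], [0.0000, 2.8914, -2.4348], [0.0000, 0.0000, 2.5752]]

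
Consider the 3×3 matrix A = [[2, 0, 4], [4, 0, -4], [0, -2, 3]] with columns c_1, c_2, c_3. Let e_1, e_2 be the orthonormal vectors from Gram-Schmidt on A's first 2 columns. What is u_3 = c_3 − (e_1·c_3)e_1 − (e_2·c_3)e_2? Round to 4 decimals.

c_1 = (2, 4, 0); ‖c_1‖ = 4.4721, so e_1 = (0.4472, 0.8944, 0.0000).
e_1·c_2 = 0.4472·0 + 0.8944·0 + 0.0000·(-2) = 0.0000.
u_2 = c_2 + 0.0000·e_1 = (0.0000, 0.0000, -2.0000).
‖u_2‖ = 2.0000, so e_2 = (0.0000, 0.0000, -1.0000).
e_1·c_3 = 0.4472·4 + 0.8944·(-4) + 0.0000·3 = -1.7889; e_2·c_3 = 0.0000·4 + 0.0000·(-4) + (-1.0000)·3 = -3.0000.
u_3 = c_3 + 1.7889·e_1 + 3.0000·e_2 = (4.8000, -2.4000, 0.0000).

u_3 = (4.8000, -2.4000, 0.0000)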